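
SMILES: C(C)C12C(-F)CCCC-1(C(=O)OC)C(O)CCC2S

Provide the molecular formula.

Heavy atoms from the SMILES: 14 C, 1 F, 3 O, 1 S.
Implicit hydrogens by atom environment:
  6 × C: 2 H each → 12
  3 × C: 1 H each → 3
  3 × C: no H
  2 × C: 3 H each → 6
  2 × O: no H
  1 × F: no H
  1 × O: 1 H
  1 × S: 1 H
  Total hydrogens = 23.
Molecular formula: C14H23FO3S

C14H23FO3S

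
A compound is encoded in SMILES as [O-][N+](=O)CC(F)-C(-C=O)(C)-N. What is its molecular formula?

C5H9FN2O3

Heavy atoms from the SMILES: 5 C, 1 F, 2 N, 3 O.
Implicit hydrogens by atom environment:
  2 × C: 1 H each → 2
  2 × O: no H
  1 × C: 3 H
  1 × C: 2 H
  1 × C: no H
  1 × F: no H
  1 × N: 2 H
  1 × N (charge +1): no H
  1 × O (charge -1): no H
  Total hydrogens = 9.
Molecular formula: C5H9FN2O3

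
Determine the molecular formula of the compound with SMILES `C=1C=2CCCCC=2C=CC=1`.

C10H12

Heavy atoms from the SMILES: 10 C.
Implicit hydrogens by atom environment:
  4 × C: 2 H each → 8
  4 × C (aromatic): 1 H each → 4
  2 × C (aromatic): no H
  Total hydrogens = 12.
Molecular formula: C10H12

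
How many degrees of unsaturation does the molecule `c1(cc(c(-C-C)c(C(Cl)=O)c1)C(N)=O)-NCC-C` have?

Molecular formula from the SMILES: C13H17ClN2O2.
DoU = (2C + 2 + N − H − X)/2 = (2·13 + 2 + 2 − 17 − 1)/2 = 12/2 = 6.
(Structurally: 1 ring(s) + 5 π bond(s) = 6.)

6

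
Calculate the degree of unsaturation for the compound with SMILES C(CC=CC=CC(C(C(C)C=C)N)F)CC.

Molecular formula from the SMILES: C14H24FN.
DoU = (2C + 2 + N − H − X)/2 = (2·14 + 2 + 1 − 24 − 1)/2 = 6/2 = 3.
(Structurally: 0 ring(s) + 3 π bond(s) = 3.)

3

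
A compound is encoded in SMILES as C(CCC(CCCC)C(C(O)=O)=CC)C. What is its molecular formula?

C13H24O2

Heavy atoms from the SMILES: 13 C, 2 O.
Implicit hydrogens by atom environment:
  6 × C: 2 H each → 12
  3 × C: 3 H each → 9
  2 × C: 1 H each → 2
  2 × C: no H
  1 × O: 1 H
  1 × O: no H
  Total hydrogens = 24.
Molecular formula: C13H24O2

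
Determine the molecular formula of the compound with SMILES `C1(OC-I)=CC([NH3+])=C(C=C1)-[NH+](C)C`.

[C9H15IN2O]2+

Heavy atoms from the SMILES: 9 C, 1 I, 2 N, 1 O.
Implicit hydrogens by atom environment:
  3 × C (aromatic): 1 H each → 3
  3 × C (aromatic): no H
  2 × C: 3 H each → 6
  1 × C: 2 H
  1 × I: no H
  1 × N (charge +1): 3 H
  1 × N (charge +1): 1 H
  1 × O: no H
  Total hydrogens = 15.
Net charge +2.
Molecular formula: [C9H15IN2O]2+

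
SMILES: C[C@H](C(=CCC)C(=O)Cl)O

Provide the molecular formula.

Heavy atoms from the SMILES: 7 C, 1 Cl, 2 O.
Implicit hydrogens by atom environment:
  2 × C: 3 H each → 6
  2 × C: 1 H each → 2
  2 × C: no H
  1 × C: 2 H
  1 × Cl: no H
  1 × O: 1 H
  1 × O: no H
  Total hydrogens = 11.
Molecular formula: C7H11ClO2

C7H11ClO2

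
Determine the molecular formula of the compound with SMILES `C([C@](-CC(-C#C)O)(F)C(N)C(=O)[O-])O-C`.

C9H13FNO4-

Heavy atoms from the SMILES: 9 C, 1 F, 1 N, 4 O.
Implicit hydrogens by atom environment:
  3 × C: 1 H each → 3
  3 × C: no H
  2 × C: 2 H each → 4
  2 × O: no H
  1 × C: 3 H
  1 × F: no H
  1 × N: 2 H
  1 × O: 1 H
  1 × O (charge -1): no H
  Total hydrogens = 13.
Net charge -1.
Molecular formula: C9H13FNO4-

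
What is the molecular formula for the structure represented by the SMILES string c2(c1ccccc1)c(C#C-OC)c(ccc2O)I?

Heavy atoms from the SMILES: 15 C, 1 I, 2 O.
Implicit hydrogens by atom environment:
  7 × C (aromatic): 1 H each → 7
  5 × C (aromatic): no H
  2 × C: no H
  1 × C: 3 H
  1 × I: no H
  1 × O: 1 H
  1 × O: no H
  Total hydrogens = 11.
Molecular formula: C15H11IO2

C15H11IO2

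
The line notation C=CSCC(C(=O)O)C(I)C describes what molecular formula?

Heavy atoms from the SMILES: 7 C, 1 I, 2 O, 1 S.
Implicit hydrogens by atom environment:
  3 × C: 1 H each → 3
  2 × C: 2 H each → 4
  1 × C: 3 H
  1 × C: no H
  1 × I: no H
  1 × O: 1 H
  1 × O: no H
  1 × S: no H
  Total hydrogens = 11.
Molecular formula: C7H11IO2S

C7H11IO2S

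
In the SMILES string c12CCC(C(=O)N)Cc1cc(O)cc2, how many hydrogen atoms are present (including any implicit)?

Hydrogens are implicit in SMILES; fill each atom to its normal valence:
  3 × C: 2 H each → 6
  3 × C (aromatic): 1 H each → 3
  3 × C (aromatic): no H
  1 × C: 1 H
  1 × C: no H
  1 × N: 2 H
  1 × O: 1 H
  1 × O: no H
  Total hydrogens = 13.

13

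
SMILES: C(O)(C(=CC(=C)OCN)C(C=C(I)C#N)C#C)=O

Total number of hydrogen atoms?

Hydrogens are implicit in SMILES; fill each atom to its normal valence:
  6 × C: no H
  4 × C: 1 H each → 4
  2 × C: 2 H each → 4
  2 × O: no H
  1 × I: no H
  1 × N: 2 H
  1 × N: no H
  1 × O: 1 H
  Total hydrogens = 11.

11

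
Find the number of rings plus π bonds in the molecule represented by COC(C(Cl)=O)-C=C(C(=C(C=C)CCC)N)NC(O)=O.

Molecular formula from the SMILES: C13H19ClN2O4.
DoU = (2C + 2 + N − H − X)/2 = (2·13 + 2 + 2 − 19 − 1)/2 = 10/2 = 5.
(Structurally: 0 ring(s) + 5 π bond(s) = 5.)

5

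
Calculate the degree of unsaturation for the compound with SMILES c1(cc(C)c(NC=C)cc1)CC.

Molecular formula from the SMILES: C11H15N.
DoU = (2C + 2 + N − H − X)/2 = (2·11 + 2 + 1 − 15 − 0)/2 = 10/2 = 5.
(Structurally: 1 ring(s) + 4 π bond(s) = 5.)

5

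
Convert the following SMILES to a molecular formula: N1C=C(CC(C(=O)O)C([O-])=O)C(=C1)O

C8H8NO5-

Heavy atoms from the SMILES: 8 C, 1 N, 5 O.
Implicit hydrogens by atom environment:
  2 × C (aromatic): 1 H each → 2
  2 × C (aromatic): no H
  2 × C: no H
  2 × O: 1 H each → 2
  2 × O: no H
  1 × C: 2 H
  1 × C: 1 H
  1 × N (aromatic): 1 H
  1 × O (charge -1): no H
  Total hydrogens = 8.
Net charge -1.
Molecular formula: C8H8NO5-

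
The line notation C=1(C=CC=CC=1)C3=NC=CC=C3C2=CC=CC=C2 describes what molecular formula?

C17H13N

Heavy atoms from the SMILES: 17 C, 1 N.
Implicit hydrogens by atom environment:
  13 × C (aromatic): 1 H each → 13
  4 × C (aromatic): no H
  1 × N (aromatic): no H
  Total hydrogens = 13.
Molecular formula: C17H13N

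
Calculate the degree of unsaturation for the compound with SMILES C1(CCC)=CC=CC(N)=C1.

Molecular formula from the SMILES: C9H13N.
DoU = (2C + 2 + N − H − X)/2 = (2·9 + 2 + 1 − 13 − 0)/2 = 8/2 = 4.
(Structurally: 1 ring(s) + 3 π bond(s) = 4.)

4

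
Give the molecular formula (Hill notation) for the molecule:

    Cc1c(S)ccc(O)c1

Heavy atoms from the SMILES: 7 C, 1 O, 1 S.
Implicit hydrogens by atom environment:
  3 × C (aromatic): 1 H each → 3
  3 × C (aromatic): no H
  1 × C: 3 H
  1 × O: 1 H
  1 × S: 1 H
  Total hydrogens = 8.
Molecular formula: C7H8OS

C7H8OS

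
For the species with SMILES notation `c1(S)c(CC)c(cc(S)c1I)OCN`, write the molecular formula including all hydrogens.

C9H12INOS2

Heavy atoms from the SMILES: 9 C, 1 I, 1 N, 1 O, 2 S.
Implicit hydrogens by atom environment:
  5 × C (aromatic): no H
  2 × C: 2 H each → 4
  2 × S: 1 H each → 2
  1 × C: 3 H
  1 × C (aromatic): 1 H
  1 × I: no H
  1 × N: 2 H
  1 × O: no H
  Total hydrogens = 12.
Molecular formula: C9H12INOS2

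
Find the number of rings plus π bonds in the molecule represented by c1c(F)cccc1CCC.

Molecular formula from the SMILES: C9H11F.
DoU = (2C + 2 + N − H − X)/2 = (2·9 + 2 + 0 − 11 − 1)/2 = 8/2 = 4.
(Structurally: 1 ring(s) + 3 π bond(s) = 4.)

4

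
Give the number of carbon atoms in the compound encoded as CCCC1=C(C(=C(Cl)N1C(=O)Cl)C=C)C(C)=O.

The symbol for carbon appears 12 times in the SMILES. (Cl is a single chlorine, not C + l.)

12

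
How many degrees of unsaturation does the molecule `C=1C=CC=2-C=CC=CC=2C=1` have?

Molecular formula from the SMILES: C10H8.
DoU = (2C + 2 + N − H − X)/2 = (2·10 + 2 + 0 − 8 − 0)/2 = 14/2 = 7.
(Structurally: 2 ring(s) + 5 π bond(s) = 7.)

7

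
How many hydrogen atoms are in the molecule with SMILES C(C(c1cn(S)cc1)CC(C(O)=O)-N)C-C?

Hydrogens are implicit in SMILES; fill each atom to its normal valence:
  3 × C: 2 H each → 6
  3 × C (aromatic): 1 H each → 3
  2 × C: 1 H each → 2
  1 × C: 3 H
  1 × C (aromatic): no H
  1 × C: no H
  1 × N: 2 H
  1 × N (aromatic): no H
  1 × O: 1 H
  1 × O: no H
  1 × S: 1 H
  Total hydrogens = 18.

18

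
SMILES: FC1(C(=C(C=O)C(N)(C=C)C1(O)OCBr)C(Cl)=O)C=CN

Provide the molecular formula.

C12H13BrClFN2O4

Heavy atoms from the SMILES: 1 Br, 12 C, 1 Cl, 1 F, 2 N, 4 O.
Implicit hydrogens by atom environment:
  6 × C: no H
  4 × C: 1 H each → 4
  3 × O: no H
  2 × C: 2 H each → 4
  2 × N: 2 H each → 4
  1 × Br: no H
  1 × Cl: no H
  1 × F: no H
  1 × O: 1 H
  Total hydrogens = 13.
Molecular formula: C12H13BrClFN2O4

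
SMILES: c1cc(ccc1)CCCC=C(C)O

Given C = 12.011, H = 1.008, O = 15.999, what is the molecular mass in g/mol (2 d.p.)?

176.26

Molecular formula: C12H16O.
M = 12×12.011 + 16×1.008 + 1×15.999 = 176.26 g/mol.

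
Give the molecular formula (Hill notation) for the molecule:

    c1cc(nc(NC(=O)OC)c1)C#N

Heavy atoms from the SMILES: 8 C, 3 N, 2 O.
Implicit hydrogens by atom environment:
  3 × C (aromatic): 1 H each → 3
  2 × C (aromatic): no H
  2 × C: no H
  2 × O: no H
  1 × C: 3 H
  1 × N: 1 H
  1 × N (aromatic): no H
  1 × N: no H
  Total hydrogens = 7.
Molecular formula: C8H7N3O2

C8H7N3O2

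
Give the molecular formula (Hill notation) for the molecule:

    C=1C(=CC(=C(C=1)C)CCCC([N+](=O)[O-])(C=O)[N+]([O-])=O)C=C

Heavy atoms from the SMILES: 14 C, 2 N, 5 O.
Implicit hydrogens by atom environment:
  4 × C: 2 H each → 8
  3 × C (aromatic): 1 H each → 3
  3 × C (aromatic): no H
  3 × O: no H
  2 × C: 1 H each → 2
  2 × N (charge +1): no H
  2 × O (charge -1): no H
  1 × C: 3 H
  1 × C: no H
  Total hydrogens = 16.
Molecular formula: C14H16N2O5

C14H16N2O5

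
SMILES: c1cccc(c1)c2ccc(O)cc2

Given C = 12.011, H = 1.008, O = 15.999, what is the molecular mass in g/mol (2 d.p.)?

170.21

Molecular formula: C12H10O.
M = 12×12.011 + 10×1.008 + 1×15.999 = 170.21 g/mol.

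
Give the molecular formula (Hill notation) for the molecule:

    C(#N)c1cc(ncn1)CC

C7H7N3

Heavy atoms from the SMILES: 7 C, 3 N.
Implicit hydrogens by atom environment:
  2 × C (aromatic): 1 H each → 2
  2 × C (aromatic): no H
  2 × N (aromatic): no H
  1 × C: 3 H
  1 × C: 2 H
  1 × C: no H
  1 × N: no H
  Total hydrogens = 7.
Molecular formula: C7H7N3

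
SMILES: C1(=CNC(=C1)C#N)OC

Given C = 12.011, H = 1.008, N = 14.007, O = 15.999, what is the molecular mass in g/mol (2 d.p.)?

Molecular formula: C6H6N2O.
M = 6×12.011 + 6×1.008 + 2×14.007 + 1×15.999 = 122.13 g/mol.

122.13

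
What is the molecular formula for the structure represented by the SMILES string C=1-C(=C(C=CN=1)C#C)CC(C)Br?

C10H10BrN

Heavy atoms from the SMILES: 1 Br, 10 C, 1 N.
Implicit hydrogens by atom environment:
  3 × C (aromatic): 1 H each → 3
  2 × C: 1 H each → 2
  2 × C (aromatic): no H
  1 × Br: no H
  1 × C: 3 H
  1 × C: 2 H
  1 × C: no H
  1 × N (aromatic): no H
  Total hydrogens = 10.
Molecular formula: C10H10BrN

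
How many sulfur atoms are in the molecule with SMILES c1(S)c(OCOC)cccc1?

1

The symbol for sulfur appears 1 time in the SMILES.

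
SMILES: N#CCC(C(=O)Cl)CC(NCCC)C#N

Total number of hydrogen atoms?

Hydrogens are implicit in SMILES; fill each atom to its normal valence:
  4 × C: 2 H each → 8
  3 × C: no H
  2 × C: 1 H each → 2
  2 × N: no H
  1 × C: 3 H
  1 × Cl: no H
  1 × N: 1 H
  1 × O: no H
  Total hydrogens = 14.

14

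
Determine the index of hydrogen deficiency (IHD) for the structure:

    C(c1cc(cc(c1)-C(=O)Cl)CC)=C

6

Molecular formula from the SMILES: C11H11ClO.
DoU = (2C + 2 + N − H − X)/2 = (2·11 + 2 + 0 − 11 − 1)/2 = 12/2 = 6.
(Structurally: 1 ring(s) + 5 π bond(s) = 6.)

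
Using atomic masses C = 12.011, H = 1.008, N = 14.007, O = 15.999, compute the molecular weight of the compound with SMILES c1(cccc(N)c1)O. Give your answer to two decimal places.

109.13

Molecular formula: C6H7NO.
M = 6×12.011 + 7×1.008 + 1×14.007 + 1×15.999 = 109.13 g/mol.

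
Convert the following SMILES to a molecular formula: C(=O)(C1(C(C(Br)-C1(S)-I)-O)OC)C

Heavy atoms from the SMILES: 1 Br, 7 C, 1 I, 3 O, 1 S.
Implicit hydrogens by atom environment:
  3 × C: no H
  2 × C: 3 H each → 6
  2 × C: 1 H each → 2
  2 × O: no H
  1 × Br: no H
  1 × I: no H
  1 × O: 1 H
  1 × S: 1 H
  Total hydrogens = 10.
Molecular formula: C7H10BrIO3S

C7H10BrIO3S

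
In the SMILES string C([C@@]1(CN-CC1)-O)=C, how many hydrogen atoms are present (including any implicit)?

Hydrogens are implicit in SMILES; fill each atom to its normal valence:
  4 × C: 2 H each → 8
  1 × C: 1 H
  1 × C: no H
  1 × N: 1 H
  1 × O: 1 H
  Total hydrogens = 11.

11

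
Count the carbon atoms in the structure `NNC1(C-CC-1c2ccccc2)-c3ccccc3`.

16

The symbol for carbon appears 16 times in the SMILES. Lowercase c denotes aromatic carbon and counts toward C.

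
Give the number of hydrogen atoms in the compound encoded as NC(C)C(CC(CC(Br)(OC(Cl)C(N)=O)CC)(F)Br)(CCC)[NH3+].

Hydrogens are implicit in SMILES; fill each atom to its normal valence:
  5 × C: 2 H each → 10
  4 × C: no H
  3 × C: 3 H each → 9
  2 × Br: no H
  2 × C: 1 H each → 2
  2 × N: 2 H each → 4
  2 × O: no H
  1 × Cl: no H
  1 × F: no H
  1 × N (charge +1): 3 H
  Total hydrogens = 28.

28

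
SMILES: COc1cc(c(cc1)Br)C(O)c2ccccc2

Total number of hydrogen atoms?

13

Hydrogens are implicit in SMILES; fill each atom to its normal valence:
  8 × C (aromatic): 1 H each → 8
  4 × C (aromatic): no H
  1 × Br: no H
  1 × C: 3 H
  1 × C: 1 H
  1 × O: 1 H
  1 × O: no H
  Total hydrogens = 13.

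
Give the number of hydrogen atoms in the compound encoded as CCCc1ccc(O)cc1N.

Hydrogens are implicit in SMILES; fill each atom to its normal valence:
  3 × C (aromatic): 1 H each → 3
  3 × C (aromatic): no H
  2 × C: 2 H each → 4
  1 × C: 3 H
  1 × N: 2 H
  1 × O: 1 H
  Total hydrogens = 13.

13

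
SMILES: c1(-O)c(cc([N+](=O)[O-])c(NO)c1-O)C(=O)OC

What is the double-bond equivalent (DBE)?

Molecular formula from the SMILES: C8H8N2O7.
DoU = (2C + 2 + N − H − X)/2 = (2·8 + 2 + 2 − 8 − 0)/2 = 12/2 = 6.
(Structurally: 1 ring(s) + 5 π bond(s) = 6.)

6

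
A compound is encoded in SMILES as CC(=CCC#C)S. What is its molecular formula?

C6H8S

Heavy atoms from the SMILES: 6 C, 1 S.
Implicit hydrogens by atom environment:
  2 × C: 1 H each → 2
  2 × C: no H
  1 × C: 3 H
  1 × C: 2 H
  1 × S: 1 H
  Total hydrogens = 8.
Molecular formula: C6H8S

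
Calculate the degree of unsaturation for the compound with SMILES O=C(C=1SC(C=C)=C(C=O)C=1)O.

Molecular formula from the SMILES: C8H6O3S.
DoU = (2C + 2 + N − H − X)/2 = (2·8 + 2 + 0 − 6 − 0)/2 = 12/2 = 6.
(Structurally: 1 ring(s) + 5 π bond(s) = 6.)

6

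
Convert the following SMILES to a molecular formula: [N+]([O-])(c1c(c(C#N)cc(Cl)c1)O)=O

Heavy atoms from the SMILES: 7 C, 1 Cl, 2 N, 3 O.
Implicit hydrogens by atom environment:
  4 × C (aromatic): no H
  2 × C (aromatic): 1 H each → 2
  1 × C: no H
  1 × Cl: no H
  1 × N: no H
  1 × N (charge +1): no H
  1 × O: 1 H
  1 × O: no H
  1 × O (charge -1): no H
  Total hydrogens = 3.
Molecular formula: C7H3ClN2O3

C7H3ClN2O3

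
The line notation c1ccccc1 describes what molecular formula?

C6H6

Heavy atoms from the SMILES: 6 C.
Implicit hydrogens by atom environment:
  6 × C (aromatic): 1 H each → 6
  Total hydrogens = 6.
Molecular formula: C6H6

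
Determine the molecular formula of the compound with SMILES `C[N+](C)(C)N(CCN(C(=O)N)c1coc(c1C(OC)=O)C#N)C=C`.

Heavy atoms from the SMILES: 15 C, 5 N, 4 O.
Implicit hydrogens by atom environment:
  4 × C: 3 H each → 12
  3 × C: 2 H each → 6
  3 × C (aromatic): no H
  3 × C: no H
  3 × N: no H
  3 × O: no H
  1 × C (aromatic): 1 H
  1 × C: 1 H
  1 × N: 2 H
  1 × N (charge +1): no H
  1 × O (aromatic): no H
  Total hydrogens = 22.
Net charge +1.
Molecular formula: C15H22N5O4+

C15H22N5O4+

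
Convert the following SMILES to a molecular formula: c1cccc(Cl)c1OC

Heavy atoms from the SMILES: 7 C, 1 Cl, 1 O.
Implicit hydrogens by atom environment:
  4 × C (aromatic): 1 H each → 4
  2 × C (aromatic): no H
  1 × C: 3 H
  1 × Cl: no H
  1 × O: no H
  Total hydrogens = 7.
Molecular formula: C7H7ClO

C7H7ClO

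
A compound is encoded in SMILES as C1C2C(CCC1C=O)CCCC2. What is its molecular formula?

Heavy atoms from the SMILES: 11 C, 1 O.
Implicit hydrogens by atom environment:
  7 × C: 2 H each → 14
  4 × C: 1 H each → 4
  1 × O: no H
  Total hydrogens = 18.
Molecular formula: C11H18O

C11H18O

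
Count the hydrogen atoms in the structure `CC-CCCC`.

14

Hydrogens are implicit in SMILES; fill each atom to its normal valence:
  4 × C: 2 H each → 8
  2 × C: 3 H each → 6
  Total hydrogens = 14.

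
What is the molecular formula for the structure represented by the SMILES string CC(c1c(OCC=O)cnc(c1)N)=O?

Heavy atoms from the SMILES: 9 C, 2 N, 3 O.
Implicit hydrogens by atom environment:
  3 × C (aromatic): no H
  3 × O: no H
  2 × C (aromatic): 1 H each → 2
  1 × C: 3 H
  1 × C: 2 H
  1 × C: 1 H
  1 × C: no H
  1 × N: 2 H
  1 × N (aromatic): no H
  Total hydrogens = 10.
Molecular formula: C9H10N2O3

C9H10N2O3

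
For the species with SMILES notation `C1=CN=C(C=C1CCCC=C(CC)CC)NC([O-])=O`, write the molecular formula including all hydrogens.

Heavy atoms from the SMILES: 15 C, 2 N, 2 O.
Implicit hydrogens by atom environment:
  5 × C: 2 H each → 10
  3 × C (aromatic): 1 H each → 3
  2 × C: 3 H each → 6
  2 × C (aromatic): no H
  2 × C: no H
  1 × C: 1 H
  1 × N: 1 H
  1 × N (aromatic): no H
  1 × O: no H
  1 × O (charge -1): no H
  Total hydrogens = 21.
Net charge -1.
Molecular formula: C15H21N2O2-

C15H21N2O2-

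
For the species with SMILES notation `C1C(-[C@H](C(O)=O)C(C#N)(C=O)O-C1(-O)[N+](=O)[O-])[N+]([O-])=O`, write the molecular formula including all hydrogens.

Heavy atoms from the SMILES: 8 C, 3 N, 9 O.
Implicit hydrogens by atom environment:
  5 × O: no H
  4 × C: no H
  3 × C: 1 H each → 3
  2 × N (charge +1): no H
  2 × O: 1 H each → 2
  2 × O (charge -1): no H
  1 × C: 2 H
  1 × N: no H
  Total hydrogens = 7.
Molecular formula: C8H7N3O9

C8H7N3O9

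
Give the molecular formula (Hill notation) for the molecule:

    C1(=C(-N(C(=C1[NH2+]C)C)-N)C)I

C7H13IN3+

Heavy atoms from the SMILES: 7 C, 1 I, 3 N.
Implicit hydrogens by atom environment:
  4 × C (aromatic): no H
  3 × C: 3 H each → 9
  1 × I: no H
  1 × N (charge +1): 2 H
  1 × N: 2 H
  1 × N (aromatic): no H
  Total hydrogens = 13.
Net charge +1.
Molecular formula: C7H13IN3+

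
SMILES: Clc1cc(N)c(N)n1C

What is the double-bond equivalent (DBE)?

3

Molecular formula from the SMILES: C5H8ClN3.
DoU = (2C + 2 + N − H − X)/2 = (2·5 + 2 + 3 − 8 − 1)/2 = 6/2 = 3.
(Structurally: 1 ring(s) + 2 π bond(s) = 3.)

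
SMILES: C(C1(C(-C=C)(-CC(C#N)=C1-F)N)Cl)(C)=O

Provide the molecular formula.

Heavy atoms from the SMILES: 10 C, 1 Cl, 1 F, 2 N, 1 O.
Implicit hydrogens by atom environment:
  6 × C: no H
  2 × C: 2 H each → 4
  1 × C: 3 H
  1 × C: 1 H
  1 × Cl: no H
  1 × F: no H
  1 × N: 2 H
  1 × N: no H
  1 × O: no H
  Total hydrogens = 10.
Molecular formula: C10H10ClFN2O

C10H10ClFN2O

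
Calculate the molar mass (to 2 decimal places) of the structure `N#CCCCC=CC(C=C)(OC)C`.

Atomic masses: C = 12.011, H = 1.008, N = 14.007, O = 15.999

179.26

Molecular formula: C11H17NO.
M = 11×12.011 + 17×1.008 + 1×14.007 + 1×15.999 = 179.26 g/mol.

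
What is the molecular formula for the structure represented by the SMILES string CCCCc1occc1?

C8H12O

Heavy atoms from the SMILES: 8 C, 1 O.
Implicit hydrogens by atom environment:
  3 × C: 2 H each → 6
  3 × C (aromatic): 1 H each → 3
  1 × C: 3 H
  1 × C (aromatic): no H
  1 × O (aromatic): no H
  Total hydrogens = 12.
Molecular formula: C8H12O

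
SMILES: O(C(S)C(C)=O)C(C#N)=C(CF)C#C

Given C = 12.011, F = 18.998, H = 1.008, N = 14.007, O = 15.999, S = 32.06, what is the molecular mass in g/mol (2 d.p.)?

213.23

Molecular formula: C9H8FNO2S.
M = 9×12.011 + 1×18.998 + 8×1.008 + 1×14.007 + 2×15.999 + 1×32.06 = 213.23 g/mol.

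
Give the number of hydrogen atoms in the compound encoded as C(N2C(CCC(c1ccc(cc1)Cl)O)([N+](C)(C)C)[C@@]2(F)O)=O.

Hydrogens are implicit in SMILES; fill each atom to its normal valence:
  4 × C (aromatic): 1 H each → 4
  3 × C: 3 H each → 9
  2 × C: 2 H each → 4
  2 × C: 1 H each → 2
  2 × C: no H
  2 × C (aromatic): no H
  2 × O: 1 H each → 2
  1 × Cl: no H
  1 × F: no H
  1 × N: no H
  1 × N (charge +1): no H
  1 × O: no H
  Total hydrogens = 21.

21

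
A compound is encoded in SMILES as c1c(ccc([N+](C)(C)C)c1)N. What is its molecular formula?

C9H15N2+

Heavy atoms from the SMILES: 9 C, 2 N.
Implicit hydrogens by atom environment:
  4 × C (aromatic): 1 H each → 4
  3 × C: 3 H each → 9
  2 × C (aromatic): no H
  1 × N: 2 H
  1 × N (charge +1): no H
  Total hydrogens = 15.
Net charge +1.
Molecular formula: C9H15N2+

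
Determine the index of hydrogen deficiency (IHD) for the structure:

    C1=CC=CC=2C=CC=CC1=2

7

Molecular formula from the SMILES: C10H8.
DoU = (2C + 2 + N − H − X)/2 = (2·10 + 2 + 0 − 8 − 0)/2 = 14/2 = 7.
(Structurally: 2 ring(s) + 5 π bond(s) = 7.)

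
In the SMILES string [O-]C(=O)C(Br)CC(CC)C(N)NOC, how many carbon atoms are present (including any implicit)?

8

The symbol for carbon appears 8 times in the SMILES.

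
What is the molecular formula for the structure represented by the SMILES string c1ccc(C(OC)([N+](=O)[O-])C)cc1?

C9H11NO3

Heavy atoms from the SMILES: 9 C, 1 N, 3 O.
Implicit hydrogens by atom environment:
  5 × C (aromatic): 1 H each → 5
  2 × C: 3 H each → 6
  2 × O: no H
  1 × C: no H
  1 × C (aromatic): no H
  1 × N (charge +1): no H
  1 × O (charge -1): no H
  Total hydrogens = 11.
Molecular formula: C9H11NO3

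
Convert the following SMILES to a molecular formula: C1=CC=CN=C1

C5H5N

Heavy atoms from the SMILES: 5 C, 1 N.
Implicit hydrogens by atom environment:
  5 × C (aromatic): 1 H each → 5
  1 × N (aromatic): no H
  Total hydrogens = 5.
Molecular formula: C5H5N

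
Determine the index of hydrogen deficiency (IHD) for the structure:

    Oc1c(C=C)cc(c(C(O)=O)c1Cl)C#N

Molecular formula from the SMILES: C10H6ClNO3.
DoU = (2C + 2 + N − H − X)/2 = (2·10 + 2 + 1 − 6 − 1)/2 = 16/2 = 8.
(Structurally: 1 ring(s) + 7 π bond(s) = 8.)

8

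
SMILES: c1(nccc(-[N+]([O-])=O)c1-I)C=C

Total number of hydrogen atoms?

Hydrogens are implicit in SMILES; fill each atom to its normal valence:
  3 × C (aromatic): no H
  2 × C (aromatic): 1 H each → 2
  1 × C: 2 H
  1 × C: 1 H
  1 × I: no H
  1 × N (aromatic): no H
  1 × N (charge +1): no H
  1 × O: no H
  1 × O (charge -1): no H
  Total hydrogens = 5.

5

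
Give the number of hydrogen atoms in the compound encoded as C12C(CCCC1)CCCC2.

18

Hydrogens are implicit in SMILES; fill each atom to its normal valence:
  8 × C: 2 H each → 16
  2 × C: 1 H each → 2
  Total hydrogens = 18.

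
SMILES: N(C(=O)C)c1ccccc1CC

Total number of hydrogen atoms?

13

Hydrogens are implicit in SMILES; fill each atom to its normal valence:
  4 × C (aromatic): 1 H each → 4
  2 × C: 3 H each → 6
  2 × C (aromatic): no H
  1 × C: 2 H
  1 × C: no H
  1 × N: 1 H
  1 × O: no H
  Total hydrogens = 13.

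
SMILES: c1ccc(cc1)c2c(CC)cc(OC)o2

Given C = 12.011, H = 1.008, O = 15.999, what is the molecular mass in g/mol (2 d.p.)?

202.25

Molecular formula: C13H14O2.
M = 13×12.011 + 14×1.008 + 2×15.999 = 202.25 g/mol.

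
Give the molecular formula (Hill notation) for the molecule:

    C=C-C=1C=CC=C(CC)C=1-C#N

Heavy atoms from the SMILES: 11 C, 1 N.
Implicit hydrogens by atom environment:
  3 × C (aromatic): 1 H each → 3
  3 × C (aromatic): no H
  2 × C: 2 H each → 4
  1 × C: 3 H
  1 × C: 1 H
  1 × C: no H
  1 × N: no H
  Total hydrogens = 11.
Molecular formula: C11H11N

C11H11N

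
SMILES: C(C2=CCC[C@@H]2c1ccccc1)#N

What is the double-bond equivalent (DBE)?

8

Molecular formula from the SMILES: C12H11N.
DoU = (2C + 2 + N − H − X)/2 = (2·12 + 2 + 1 − 11 − 0)/2 = 16/2 = 8.
(Structurally: 2 ring(s) + 6 π bond(s) = 8.)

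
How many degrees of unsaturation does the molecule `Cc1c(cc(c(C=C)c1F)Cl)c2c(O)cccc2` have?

9

Molecular formula from the SMILES: C15H12ClFO.
DoU = (2C + 2 + N − H − X)/2 = (2·15 + 2 + 0 − 12 − 2)/2 = 18/2 = 9.
(Structurally: 2 ring(s) + 7 π bond(s) = 9.)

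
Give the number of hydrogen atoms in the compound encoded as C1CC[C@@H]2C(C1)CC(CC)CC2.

22

Hydrogens are implicit in SMILES; fill each atom to its normal valence:
  8 × C: 2 H each → 16
  3 × C: 1 H each → 3
  1 × C: 3 H
  Total hydrogens = 22.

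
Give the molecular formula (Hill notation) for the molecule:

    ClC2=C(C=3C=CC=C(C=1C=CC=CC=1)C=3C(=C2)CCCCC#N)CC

Heavy atoms from the SMILES: 23 C, 1 Cl, 1 N.
Implicit hydrogens by atom environment:
  9 × C (aromatic): 1 H each → 9
  7 × C (aromatic): no H
  5 × C: 2 H each → 10
  1 × C: 3 H
  1 × C: no H
  1 × Cl: no H
  1 × N: no H
  Total hydrogens = 22.
Molecular formula: C23H22ClN

C23H22ClN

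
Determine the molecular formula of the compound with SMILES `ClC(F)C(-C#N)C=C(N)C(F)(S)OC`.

Heavy atoms from the SMILES: 7 C, 1 Cl, 2 F, 2 N, 1 O, 1 S.
Implicit hydrogens by atom environment:
  3 × C: 1 H each → 3
  3 × C: no H
  2 × F: no H
  1 × C: 3 H
  1 × Cl: no H
  1 × N: 2 H
  1 × N: no H
  1 × O: no H
  1 × S: 1 H
  Total hydrogens = 9.
Molecular formula: C7H9ClF2N2OS

C7H9ClF2N2OS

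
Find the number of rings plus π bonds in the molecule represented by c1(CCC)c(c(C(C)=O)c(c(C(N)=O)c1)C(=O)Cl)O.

7

Molecular formula from the SMILES: C13H14ClNO4.
DoU = (2C + 2 + N − H − X)/2 = (2·13 + 2 + 1 − 14 − 1)/2 = 14/2 = 7.
(Structurally: 1 ring(s) + 6 π bond(s) = 7.)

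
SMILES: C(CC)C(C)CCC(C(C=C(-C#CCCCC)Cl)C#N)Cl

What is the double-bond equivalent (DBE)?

Molecular formula from the SMILES: C18H27Cl2N.
DoU = (2C + 2 + N − H − X)/2 = (2·18 + 2 + 1 − 27 − 2)/2 = 10/2 = 5.
(Structurally: 0 ring(s) + 5 π bond(s) = 5.)

5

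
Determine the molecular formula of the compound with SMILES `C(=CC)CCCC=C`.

Heavy atoms from the SMILES: 8 C.
Implicit hydrogens by atom environment:
  4 × C: 2 H each → 8
  3 × C: 1 H each → 3
  1 × C: 3 H
  Total hydrogens = 14.
Molecular formula: C8H14

C8H14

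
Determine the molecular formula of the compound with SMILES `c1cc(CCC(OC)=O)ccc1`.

C10H12O2

Heavy atoms from the SMILES: 10 C, 2 O.
Implicit hydrogens by atom environment:
  5 × C (aromatic): 1 H each → 5
  2 × C: 2 H each → 4
  2 × O: no H
  1 × C: 3 H
  1 × C (aromatic): no H
  1 × C: no H
  Total hydrogens = 12.
Molecular formula: C10H12O2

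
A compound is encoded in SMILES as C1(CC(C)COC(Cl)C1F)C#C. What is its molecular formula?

C9H12ClFO

Heavy atoms from the SMILES: 9 C, 1 Cl, 1 F, 1 O.
Implicit hydrogens by atom environment:
  5 × C: 1 H each → 5
  2 × C: 2 H each → 4
  1 × C: 3 H
  1 × C: no H
  1 × Cl: no H
  1 × F: no H
  1 × O: no H
  Total hydrogens = 12.
Molecular formula: C9H12ClFO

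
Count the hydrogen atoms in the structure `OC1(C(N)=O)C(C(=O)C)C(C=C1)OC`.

13

Hydrogens are implicit in SMILES; fill each atom to its normal valence:
  4 × C: 1 H each → 4
  3 × C: no H
  3 × O: no H
  2 × C: 3 H each → 6
  1 × N: 2 H
  1 × O: 1 H
  Total hydrogens = 13.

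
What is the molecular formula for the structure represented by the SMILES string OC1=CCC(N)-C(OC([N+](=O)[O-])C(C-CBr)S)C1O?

C10H17BrN2O5S

Heavy atoms from the SMILES: 1 Br, 10 C, 2 N, 5 O, 1 S.
Implicit hydrogens by atom environment:
  6 × C: 1 H each → 6
  3 × C: 2 H each → 6
  2 × O: 1 H each → 2
  2 × O: no H
  1 × Br: no H
  1 × C: no H
  1 × N: 2 H
  1 × N (charge +1): no H
  1 × O (charge -1): no H
  1 × S: 1 H
  Total hydrogens = 17.
Molecular formula: C10H17BrN2O5S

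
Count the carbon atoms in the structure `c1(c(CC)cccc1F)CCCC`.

The symbol for carbon appears 12 times in the SMILES. Lowercase c denotes aromatic carbon and counts toward C.

12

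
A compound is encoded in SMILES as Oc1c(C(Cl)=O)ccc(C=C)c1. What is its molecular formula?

C9H7ClO2

Heavy atoms from the SMILES: 9 C, 1 Cl, 2 O.
Implicit hydrogens by atom environment:
  3 × C (aromatic): 1 H each → 3
  3 × C (aromatic): no H
  1 × C: 2 H
  1 × C: 1 H
  1 × C: no H
  1 × Cl: no H
  1 × O: 1 H
  1 × O: no H
  Total hydrogens = 7.
Molecular formula: C9H7ClO2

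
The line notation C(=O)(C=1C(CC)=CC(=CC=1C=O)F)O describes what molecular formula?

C10H9FO3

Heavy atoms from the SMILES: 10 C, 1 F, 3 O.
Implicit hydrogens by atom environment:
  4 × C (aromatic): no H
  2 × C (aromatic): 1 H each → 2
  2 × O: no H
  1 × C: 3 H
  1 × C: 2 H
  1 × C: 1 H
  1 × C: no H
  1 × F: no H
  1 × O: 1 H
  Total hydrogens = 9.
Molecular formula: C10H9FO3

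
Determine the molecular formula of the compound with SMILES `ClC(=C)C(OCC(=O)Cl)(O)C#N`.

Heavy atoms from the SMILES: 6 C, 2 Cl, 1 N, 3 O.
Implicit hydrogens by atom environment:
  4 × C: no H
  2 × C: 2 H each → 4
  2 × Cl: no H
  2 × O: no H
  1 × N: no H
  1 × O: 1 H
  Total hydrogens = 5.
Molecular formula: C6H5Cl2NO3

C6H5Cl2NO3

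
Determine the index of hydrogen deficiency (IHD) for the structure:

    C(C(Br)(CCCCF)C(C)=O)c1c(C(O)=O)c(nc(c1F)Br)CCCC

Molecular formula from the SMILES: C18H23Br2F2NO3.
DoU = (2C + 2 + N − H − X)/2 = (2·18 + 2 + 1 − 23 − 4)/2 = 12/2 = 6.
(Structurally: 1 ring(s) + 5 π bond(s) = 6.)

6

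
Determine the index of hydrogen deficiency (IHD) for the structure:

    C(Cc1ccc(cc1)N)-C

4

Molecular formula from the SMILES: C9H13N.
DoU = (2C + 2 + N − H − X)/2 = (2·9 + 2 + 1 − 13 − 0)/2 = 8/2 = 4.
(Structurally: 1 ring(s) + 3 π bond(s) = 4.)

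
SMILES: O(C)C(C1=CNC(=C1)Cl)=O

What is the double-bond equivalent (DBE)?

4

Molecular formula from the SMILES: C6H6ClNO2.
DoU = (2C + 2 + N − H − X)/2 = (2·6 + 2 + 1 − 6 − 1)/2 = 8/2 = 4.
(Structurally: 1 ring(s) + 3 π bond(s) = 4.)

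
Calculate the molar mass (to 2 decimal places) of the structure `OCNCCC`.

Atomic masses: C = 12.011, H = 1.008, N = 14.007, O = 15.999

89.14

Molecular formula: C4H11NO.
M = 4×12.011 + 11×1.008 + 1×14.007 + 1×15.999 = 89.14 g/mol.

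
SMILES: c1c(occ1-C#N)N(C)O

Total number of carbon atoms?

The symbol for carbon appears 6 times in the SMILES. Lowercase c denotes aromatic carbon and counts toward C.

6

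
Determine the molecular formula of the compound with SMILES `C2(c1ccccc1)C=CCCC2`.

C12H14

Heavy atoms from the SMILES: 12 C.
Implicit hydrogens by atom environment:
  5 × C (aromatic): 1 H each → 5
  3 × C: 2 H each → 6
  3 × C: 1 H each → 3
  1 × C (aromatic): no H
  Total hydrogens = 14.
Molecular formula: C12H14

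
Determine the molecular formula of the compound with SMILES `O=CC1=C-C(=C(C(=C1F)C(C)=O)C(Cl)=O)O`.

Heavy atoms from the SMILES: 10 C, 1 Cl, 1 F, 4 O.
Implicit hydrogens by atom environment:
  5 × C (aromatic): no H
  3 × O: no H
  2 × C: no H
  1 × C: 3 H
  1 × C (aromatic): 1 H
  1 × C: 1 H
  1 × Cl: no H
  1 × F: no H
  1 × O: 1 H
  Total hydrogens = 6.
Molecular formula: C10H6ClFO4

C10H6ClFO4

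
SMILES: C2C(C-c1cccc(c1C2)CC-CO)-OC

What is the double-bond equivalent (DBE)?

5

Molecular formula from the SMILES: C14H20O2.
DoU = (2C + 2 + N − H − X)/2 = (2·14 + 2 + 0 − 20 − 0)/2 = 10/2 = 5.
(Structurally: 2 ring(s) + 3 π bond(s) = 5.)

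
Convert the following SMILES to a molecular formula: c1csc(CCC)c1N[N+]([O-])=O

C7H10N2O2S

Heavy atoms from the SMILES: 7 C, 2 N, 2 O, 1 S.
Implicit hydrogens by atom environment:
  2 × C: 2 H each → 4
  2 × C (aromatic): 1 H each → 2
  2 × C (aromatic): no H
  1 × C: 3 H
  1 × N: 1 H
  1 × N (charge +1): no H
  1 × O: no H
  1 × O (charge -1): no H
  1 × S (aromatic): no H
  Total hydrogens = 10.
Molecular formula: C7H10N2O2S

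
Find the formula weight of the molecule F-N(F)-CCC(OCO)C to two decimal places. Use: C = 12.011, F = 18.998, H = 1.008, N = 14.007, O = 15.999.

155.14

Molecular formula: C5H11F2NO2.
M = 5×12.011 + 2×18.998 + 11×1.008 + 1×14.007 + 2×15.999 = 155.14 g/mol.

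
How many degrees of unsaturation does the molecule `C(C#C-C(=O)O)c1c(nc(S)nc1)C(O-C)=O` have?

Molecular formula from the SMILES: C10H8N2O4S.
DoU = (2C + 2 + N − H − X)/2 = (2·10 + 2 + 2 − 8 − 0)/2 = 16/2 = 8.
(Structurally: 1 ring(s) + 7 π bond(s) = 8.)

8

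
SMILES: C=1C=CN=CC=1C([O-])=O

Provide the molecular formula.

Heavy atoms from the SMILES: 6 C, 1 N, 2 O.
Implicit hydrogens by atom environment:
  4 × C (aromatic): 1 H each → 4
  1 × C (aromatic): no H
  1 × C: no H
  1 × N (aromatic): no H
  1 × O: no H
  1 × O (charge -1): no H
  Total hydrogens = 4.
Net charge -1.
Molecular formula: C6H4NO2-

C6H4NO2-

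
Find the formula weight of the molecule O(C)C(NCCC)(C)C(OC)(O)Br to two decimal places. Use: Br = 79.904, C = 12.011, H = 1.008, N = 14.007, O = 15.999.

256.14

Molecular formula: C8H18BrNO3.
M = 1×79.904 + 8×12.011 + 18×1.008 + 1×14.007 + 3×15.999 = 256.14 g/mol.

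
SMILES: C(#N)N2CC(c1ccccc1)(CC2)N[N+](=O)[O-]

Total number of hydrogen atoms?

12

Hydrogens are implicit in SMILES; fill each atom to its normal valence:
  5 × C (aromatic): 1 H each → 5
  3 × C: 2 H each → 6
  2 × C: no H
  2 × N: no H
  1 × C (aromatic): no H
  1 × N: 1 H
  1 × N (charge +1): no H
  1 × O: no H
  1 × O (charge -1): no H
  Total hydrogens = 12.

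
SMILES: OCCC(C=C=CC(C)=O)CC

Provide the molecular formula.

C10H16O2

Heavy atoms from the SMILES: 10 C, 2 O.
Implicit hydrogens by atom environment:
  3 × C: 2 H each → 6
  3 × C: 1 H each → 3
  2 × C: 3 H each → 6
  2 × C: no H
  1 × O: 1 H
  1 × O: no H
  Total hydrogens = 16.
Molecular formula: C10H16O2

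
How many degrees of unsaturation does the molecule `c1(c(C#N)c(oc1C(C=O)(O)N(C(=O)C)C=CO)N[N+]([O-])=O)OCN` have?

Molecular formula from the SMILES: C12H13N5O8.
DoU = (2C + 2 + N − H − X)/2 = (2·12 + 2 + 5 − 13 − 0)/2 = 18/2 = 9.
(Structurally: 1 ring(s) + 8 π bond(s) = 9.)

9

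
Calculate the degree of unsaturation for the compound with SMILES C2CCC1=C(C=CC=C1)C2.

Molecular formula from the SMILES: C10H12.
DoU = (2C + 2 + N − H − X)/2 = (2·10 + 2 + 0 − 12 − 0)/2 = 10/2 = 5.
(Structurally: 2 ring(s) + 3 π bond(s) = 5.)

5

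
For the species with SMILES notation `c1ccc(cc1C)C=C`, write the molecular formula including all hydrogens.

C9H10

Heavy atoms from the SMILES: 9 C.
Implicit hydrogens by atom environment:
  4 × C (aromatic): 1 H each → 4
  2 × C (aromatic): no H
  1 × C: 3 H
  1 × C: 2 H
  1 × C: 1 H
  Total hydrogens = 10.
Molecular formula: C9H10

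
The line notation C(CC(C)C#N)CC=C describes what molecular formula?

Heavy atoms from the SMILES: 8 C, 1 N.
Implicit hydrogens by atom environment:
  4 × C: 2 H each → 8
  2 × C: 1 H each → 2
  1 × C: 3 H
  1 × C: no H
  1 × N: no H
  Total hydrogens = 13.
Molecular formula: C8H13N

C8H13N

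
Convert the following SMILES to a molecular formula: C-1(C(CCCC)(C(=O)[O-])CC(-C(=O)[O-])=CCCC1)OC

[C15H22O5]2-

Heavy atoms from the SMILES: 15 C, 5 O.
Implicit hydrogens by atom environment:
  7 × C: 2 H each → 14
  4 × C: no H
  3 × O: no H
  2 × C: 3 H each → 6
  2 × C: 1 H each → 2
  2 × O (charge -1): no H
  Total hydrogens = 22.
Net charge -2.
Molecular formula: [C15H22O5]2-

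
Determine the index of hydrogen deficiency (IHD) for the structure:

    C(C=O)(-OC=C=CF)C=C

Molecular formula from the SMILES: C7H7FO2.
DoU = (2C + 2 + N − H − X)/2 = (2·7 + 2 + 0 − 7 − 1)/2 = 8/2 = 4.
(Structurally: 0 ring(s) + 4 π bond(s) = 4.)

4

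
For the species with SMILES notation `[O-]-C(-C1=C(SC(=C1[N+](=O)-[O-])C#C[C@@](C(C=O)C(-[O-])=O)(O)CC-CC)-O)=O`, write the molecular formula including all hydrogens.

[C15H13NO9S]2-

Heavy atoms from the SMILES: 15 C, 1 N, 9 O, 1 S.
Implicit hydrogens by atom environment:
  5 × C: no H
  4 × C (aromatic): no H
  4 × O: no H
  3 × C: 2 H each → 6
  3 × O (charge -1): no H
  2 × C: 1 H each → 2
  2 × O: 1 H each → 2
  1 × C: 3 H
  1 × N (charge +1): no H
  1 × S (aromatic): no H
  Total hydrogens = 13.
Net charge -2.
Molecular formula: [C15H13NO9S]2-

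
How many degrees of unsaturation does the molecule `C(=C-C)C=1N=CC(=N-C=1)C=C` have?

6

Molecular formula from the SMILES: C9H10N2.
DoU = (2C + 2 + N − H − X)/2 = (2·9 + 2 + 2 − 10 − 0)/2 = 12/2 = 6.
(Structurally: 1 ring(s) + 5 π bond(s) = 6.)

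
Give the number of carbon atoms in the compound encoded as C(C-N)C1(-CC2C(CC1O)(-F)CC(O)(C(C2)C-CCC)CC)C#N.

19

The symbol for carbon appears 19 times in the SMILES.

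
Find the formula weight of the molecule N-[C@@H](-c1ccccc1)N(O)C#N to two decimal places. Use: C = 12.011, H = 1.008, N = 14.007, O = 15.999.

163.18

Molecular formula: C8H9N3O.
M = 8×12.011 + 9×1.008 + 3×14.007 + 1×15.999 = 163.18 g/mol.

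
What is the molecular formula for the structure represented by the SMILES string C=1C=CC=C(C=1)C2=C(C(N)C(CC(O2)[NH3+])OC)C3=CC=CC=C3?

C19H23N2O2+

Heavy atoms from the SMILES: 19 C, 2 N, 2 O.
Implicit hydrogens by atom environment:
  10 × C (aromatic): 1 H each → 10
  3 × C: 1 H each → 3
  2 × C: no H
  2 × C (aromatic): no H
  2 × O: no H
  1 × C: 3 H
  1 × C: 2 H
  1 × N (charge +1): 3 H
  1 × N: 2 H
  Total hydrogens = 23.
Net charge +1.
Molecular formula: C19H23N2O2+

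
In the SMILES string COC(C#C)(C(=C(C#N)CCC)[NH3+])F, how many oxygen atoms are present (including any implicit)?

1

The symbol for oxygen appears 1 time in the SMILES.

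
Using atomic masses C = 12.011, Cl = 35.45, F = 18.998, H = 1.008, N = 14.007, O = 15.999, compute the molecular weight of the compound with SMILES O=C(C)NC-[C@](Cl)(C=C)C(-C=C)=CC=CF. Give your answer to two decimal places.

243.71

Molecular formula: C12H15ClFNO.
M = 12×12.011 + 1×35.45 + 1×18.998 + 15×1.008 + 1×14.007 + 1×15.999 = 243.71 g/mol.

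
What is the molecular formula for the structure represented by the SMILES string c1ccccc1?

Heavy atoms from the SMILES: 6 C.
Implicit hydrogens by atom environment:
  6 × C (aromatic): 1 H each → 6
  Total hydrogens = 6.
Molecular formula: C6H6

C6H6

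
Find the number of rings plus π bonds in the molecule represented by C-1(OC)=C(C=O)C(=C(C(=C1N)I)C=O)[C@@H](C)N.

Molecular formula from the SMILES: C11H13IN2O3.
DoU = (2C + 2 + N − H − X)/2 = (2·11 + 2 + 2 − 13 − 1)/2 = 12/2 = 6.
(Structurally: 1 ring(s) + 5 π bond(s) = 6.)

6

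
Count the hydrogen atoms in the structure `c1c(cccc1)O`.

Hydrogens are implicit in SMILES; fill each atom to its normal valence:
  5 × C (aromatic): 1 H each → 5
  1 × C (aromatic): no H
  1 × O: 1 H
  Total hydrogens = 6.

6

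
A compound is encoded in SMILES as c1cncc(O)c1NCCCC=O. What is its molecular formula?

C9H12N2O2

Heavy atoms from the SMILES: 9 C, 2 N, 2 O.
Implicit hydrogens by atom environment:
  3 × C: 2 H each → 6
  3 × C (aromatic): 1 H each → 3
  2 × C (aromatic): no H
  1 × C: 1 H
  1 × N: 1 H
  1 × N (aromatic): no H
  1 × O: 1 H
  1 × O: no H
  Total hydrogens = 12.
Molecular formula: C9H12N2O2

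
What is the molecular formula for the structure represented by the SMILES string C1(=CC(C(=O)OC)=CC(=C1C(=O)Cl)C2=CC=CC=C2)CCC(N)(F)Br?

Heavy atoms from the SMILES: 1 Br, 18 C, 1 Cl, 1 F, 1 N, 3 O.
Implicit hydrogens by atom environment:
  7 × C (aromatic): 1 H each → 7
  5 × C (aromatic): no H
  3 × C: no H
  3 × O: no H
  2 × C: 2 H each → 4
  1 × Br: no H
  1 × C: 3 H
  1 × Cl: no H
  1 × F: no H
  1 × N: 2 H
  Total hydrogens = 16.
Molecular formula: C18H16BrClFNO3

C18H16BrClFNO3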